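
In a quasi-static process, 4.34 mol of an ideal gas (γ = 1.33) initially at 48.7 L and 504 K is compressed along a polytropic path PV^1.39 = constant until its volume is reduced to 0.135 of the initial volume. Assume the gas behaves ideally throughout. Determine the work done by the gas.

P₁ = nRT₁/V₁ = 4.34×8.314×504/48.7 = 373 kPa.
Polytropic n=1.39: T₂ = T₁(V₁/V₂)^(n−1) = 504×(7.41)^0.39 = 1100 K; P₂ = P₁(V₁/V₂)^n = 6040 kPa.
W = (P₁V₁−P₂V₂)/(n−1) = (373×48.7−6040×6.57)/0.39 = -55200 J.

-55200 J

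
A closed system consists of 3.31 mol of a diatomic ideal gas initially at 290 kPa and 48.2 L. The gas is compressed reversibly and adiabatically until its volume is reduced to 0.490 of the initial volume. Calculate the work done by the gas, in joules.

T₁ = P₁V₁/(nR) = 290×48.2/(3.31×8.314) = 508 K.
Adiabatic: TV^(γ−1) = const ⇒ T₂ = 508×(2.04)^0.400 = 676 K; PV^γ = const ⇒ P₂ = 787 kPa.
ΔU = nCvΔT = 3.31×20.8×(676−508) = 11500 J.
Q = 0 for an adiabatic process, so W = −ΔU = -11500 J.

-11500 J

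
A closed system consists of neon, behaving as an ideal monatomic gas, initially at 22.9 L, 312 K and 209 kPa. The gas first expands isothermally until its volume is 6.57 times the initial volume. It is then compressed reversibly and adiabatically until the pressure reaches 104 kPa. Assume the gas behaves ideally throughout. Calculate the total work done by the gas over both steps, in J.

4660 J

n = P₁V₁/(RT₁) = 209×22.9/(8.314×312) = 1.85 mol.
Step 1 — Isothermal: T stays 312 K; PV = const ⇒ V₂ = 150 L, P₂ = 31.8 kPa.
ΔU = 0 (ideal gas, T constant).
W = nRT ln(V₂/V₁) = 1.85×8.314×312×ln(6.57) = 9010 J.
Q = ΔU + W = 9010 J.
State after step 1: P = 31.8 kPa, V = 150 L, T = 312 K.
Step 2 — Adiabatic: T₂/T₁ = (P₂/P₁)^((γ−1)/γ) ⇒ T₂ = 312×(3.27)^0.400 = 501 K; V₂ = 73.9 L.
ΔU = nCvΔT = 1.85×12.5×(501−312) = 4350 J.
Q = 0 for an adiabatic process, so W = −ΔU = -4350 J.
Net over both steps: W = 4660 J, Q = 9010 J, ΔU = 4350 J.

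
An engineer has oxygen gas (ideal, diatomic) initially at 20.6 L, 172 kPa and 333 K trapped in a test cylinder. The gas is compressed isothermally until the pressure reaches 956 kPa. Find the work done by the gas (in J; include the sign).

-6080 J

n = P₁V₁/(RT₁) = 172×20.6/(8.314×333) = 1.28 mol.
Isothermal: T stays 333 K; PV = const ⇒ V₂ = 3.71 L, P₂ = 956 kPa.
W = nRT ln(V₂/V₁) = 1.28×8.314×333×ln(0.180) = -6080 J.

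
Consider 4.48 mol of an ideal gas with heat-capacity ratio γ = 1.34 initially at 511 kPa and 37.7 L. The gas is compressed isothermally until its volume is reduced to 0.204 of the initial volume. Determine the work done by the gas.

T₁ = P₁V₁/(nR) = 511×37.7/(4.48×8.314) = 517 K.
Isothermal: T stays 517 K; PV = const ⇒ V₂ = 7.69 L, P₂ = 2500 kPa.
W = nRT ln(V₂/V₁) = 4.48×8.314×517×ln(0.204) = -30600 J.

-30600 J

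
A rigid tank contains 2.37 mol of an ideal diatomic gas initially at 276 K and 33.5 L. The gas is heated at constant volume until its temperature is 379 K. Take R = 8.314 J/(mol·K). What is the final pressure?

223 kPa

P₁ = nRT₁/V₁ = 2.37×8.314×276/33.5 = 162 kPa.
Isochoric: V stays 33.5 L; P/T = const ⇒ T₂ = 379 K, P₂ = 223 kPa.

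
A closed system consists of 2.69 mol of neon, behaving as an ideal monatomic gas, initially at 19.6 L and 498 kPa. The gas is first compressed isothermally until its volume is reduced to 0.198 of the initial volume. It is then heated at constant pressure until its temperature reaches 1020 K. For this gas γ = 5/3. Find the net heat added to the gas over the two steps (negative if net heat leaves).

T₁ = P₁V₁/(nR) = 498×19.6/(2.69×8.314) = 436 K.
Step 1 — Isothermal: T stays 436 K; PV = const ⇒ V₂ = 3.88 L, P₂ = 2520 kPa.
ΔU = 0 (ideal gas, T constant).
W = nRT ln(V₂/V₁) = 2.69×8.314×436×ln(0.198) = -15800 J.
Q = ΔU + W = -15800 J.
State after step 1: P = 2520 kPa, V = 3.88 L, T = 436 K.
Step 2 — Isobaric: P stays 2520 kPa; V/T = const ⇒ T₂ = 1020 K, V₂ = 9.07 L.
W = PΔV = 2520×(9.07−3.88) kPa·L = 13100 J.
ΔU = nCvΔT = 2.69×12.5×(1020−436) = 19600 J.
Q = ΔU + W = nCpΔT = 32600 J.
Net over both steps: W = -2760 J, Q = 16800 J, ΔU = 19600 J.

16800 J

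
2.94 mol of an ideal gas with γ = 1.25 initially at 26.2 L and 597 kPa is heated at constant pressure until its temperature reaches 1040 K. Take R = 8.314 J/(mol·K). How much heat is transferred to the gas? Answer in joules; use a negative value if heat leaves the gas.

48900 J

T₁ = P₁V₁/(nR) = 597×26.2/(2.94×8.314) = 640 K.
Isobaric: P stays 597 kPa; V/T = const ⇒ T₂ = 1040 K, V₂ = 42.6 L.
W = PΔV = 597×(42.6−26.2) kPa·L = 9780 J.
ΔU = nCvΔT = 2.94×33.3×(1040−640) = 39100 J.
Q = ΔU + W = nCpΔT = 48900 J.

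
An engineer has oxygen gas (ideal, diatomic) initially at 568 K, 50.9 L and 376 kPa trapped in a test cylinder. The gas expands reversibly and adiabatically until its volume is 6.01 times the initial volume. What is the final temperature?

277 K

Adiabatic: TV^(γ−1) = const ⇒ T₂ = 568×(0.166)^0.400 = 277 K; PV^γ = const ⇒ P₂ = 30.5 kPa.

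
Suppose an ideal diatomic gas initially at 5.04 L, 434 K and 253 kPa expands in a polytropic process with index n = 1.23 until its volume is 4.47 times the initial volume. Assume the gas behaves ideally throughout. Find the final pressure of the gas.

40.1 kPa

Polytropic n=1.23: T₂ = T₁(V₁/V₂)^(n−1) = 434×(0.224)^0.23 = 308 K; P₂ = P₁(V₁/V₂)^n = 40.1 kPa.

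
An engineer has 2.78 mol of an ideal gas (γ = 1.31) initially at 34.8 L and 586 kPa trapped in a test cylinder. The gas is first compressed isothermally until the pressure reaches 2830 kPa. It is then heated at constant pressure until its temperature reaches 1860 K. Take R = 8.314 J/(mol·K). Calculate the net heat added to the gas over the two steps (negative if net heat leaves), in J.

T₁ = P₁V₁/(nR) = 586×34.8/(2.78×8.314) = 882 K.
Step 1 — Isothermal: T stays 882 K; PV = const ⇒ V₂ = 7.21 L, P₂ = 2830 kPa.
ΔU = 0 (ideal gas, T constant).
W = nRT ln(V₂/V₁) = 2.78×8.314×882×ln(0.207) = -32100 J.
Q = ΔU + W = -32100 J.
State after step 1: P = 2830 kPa, V = 7.21 L, T = 882 K.
Step 2 — Isobaric: P stays 2830 kPa; V/T = const ⇒ T₂ = 1860 K, V₂ = 15.2 L.
W = PΔV = 2830×(15.2−7.21) kPa·L = 22600 J.
ΔU = nCvΔT = 2.78×26.8×(1860−882) = 72900 J.
Q = ΔU + W = nCpΔT = 95500 J.
Net over both steps: W = -9520 J, Q = 63400 J, ΔU = 72900 J.

63400 J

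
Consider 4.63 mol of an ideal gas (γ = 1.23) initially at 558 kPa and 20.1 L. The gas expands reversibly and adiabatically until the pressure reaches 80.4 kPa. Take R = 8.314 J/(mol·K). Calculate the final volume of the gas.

T₁ = P₁V₁/(nR) = 558×20.1/(4.63×8.314) = 291 K.
Adiabatic: T₂/T₁ = (P₂/P₁)^((γ−1)/γ) ⇒ T₂ = 291×(0.144)^0.187 = 203 K; V₂ = 97.1 L.

97.1 L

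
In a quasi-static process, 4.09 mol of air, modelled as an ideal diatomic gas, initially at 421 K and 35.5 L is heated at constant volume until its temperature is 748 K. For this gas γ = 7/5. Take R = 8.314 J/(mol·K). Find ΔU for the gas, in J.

P₁ = nRT₁/V₁ = 4.09×8.314×421/35.5 = 403 kPa.
Isochoric: V stays 35.5 L; P/T = const ⇒ T₂ = 748 K, P₂ = 716 kPa.
For an ideal gas ΔU = nCvΔT with Cv = (5/2)R = 20.8 J/(mol·K).
ΔU = 4.09×20.8×(748−421) = 27800 J.

27800 J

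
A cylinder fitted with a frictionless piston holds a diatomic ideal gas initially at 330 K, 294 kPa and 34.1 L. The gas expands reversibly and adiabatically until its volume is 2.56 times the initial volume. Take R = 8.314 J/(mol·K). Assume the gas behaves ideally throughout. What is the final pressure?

78.9 kPa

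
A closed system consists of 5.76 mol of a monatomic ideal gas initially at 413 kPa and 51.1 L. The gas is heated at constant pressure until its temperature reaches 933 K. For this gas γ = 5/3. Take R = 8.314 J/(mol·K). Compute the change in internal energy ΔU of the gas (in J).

35400 J

T₁ = P₁V₁/(nR) = 413×51.1/(5.76×8.314) = 441 K.
Isobaric: P stays 413 kPa; V/T = const ⇒ T₂ = 933 K, V₂ = 108 L.
For an ideal gas ΔU = nCvΔT with Cv = (3/2)R = 12.5 J/(mol·K).
ΔU = 5.76×12.5×(933−441) = 35400 J.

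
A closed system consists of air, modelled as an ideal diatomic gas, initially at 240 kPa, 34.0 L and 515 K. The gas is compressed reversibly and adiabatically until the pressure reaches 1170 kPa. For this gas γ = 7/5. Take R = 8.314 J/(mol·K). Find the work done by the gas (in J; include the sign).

-11700 J

n = P₁V₁/(RT₁) = 240×34.0/(8.314×515) = 1.91 mol.
Adiabatic: T₂/T₁ = (P₂/P₁)^((γ−1)/γ) ⇒ T₂ = 515×(4.88)^0.286 = 810 K; V₂ = 11.0 L.
ΔU = nCvΔT = 1.91×20.8×(810−515) = 11700 J.
Q = 0 for an adiabatic process, so W = −ΔU = -11700 J.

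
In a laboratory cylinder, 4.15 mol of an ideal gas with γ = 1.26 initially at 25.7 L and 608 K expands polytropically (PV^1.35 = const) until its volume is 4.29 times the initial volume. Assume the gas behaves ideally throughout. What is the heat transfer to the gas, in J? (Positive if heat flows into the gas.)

P₁ = nRT₁/V₁ = 4.15×8.314×608/25.7 = 816 kPa.
Polytropic n=1.35: T₂ = T₁(V₁/V₂)^(n−1) = 608×(0.233)^0.35 = 365 K; P₂ = P₁(V₁/V₂)^n = 114 kPa.
W = (P₁V₁−P₂V₂)/(n−1) = (816×25.7−114×110)/0.35 = 23900 J.
ΔU = nCvΔT = 4.15×32.0×(365−608) = -32200 J.
Q = ΔU + W = -8280 J.

-8280 J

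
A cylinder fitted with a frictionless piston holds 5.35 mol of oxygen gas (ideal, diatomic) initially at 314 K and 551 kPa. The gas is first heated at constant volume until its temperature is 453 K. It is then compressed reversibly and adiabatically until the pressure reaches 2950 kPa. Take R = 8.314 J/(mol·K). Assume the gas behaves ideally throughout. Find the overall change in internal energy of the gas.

38400 J

V₁ = nRT₁/P₁ = 5.35×8.314×314/551 = 25.3 L.
Step 1 — Isochoric: V stays 25.3 L; P/T = const ⇒ T₂ = 453 K, P₂ = 795 kPa.
W = 0 (no volume change).
ΔU = nCvΔT = 5.35×20.8×(453−314) = 15500 J.
Q = ΔU = 15500 J.
State after step 1: P = 795 kPa, V = 25.3 L, T = 453 K.
Step 2 — Adiabatic: T₂/T₁ = (P₂/P₁)^((γ−1)/γ) ⇒ T₂ = 453×(3.71)^0.286 = 659 K; V₂ = 9.93 L.
ΔU = nCvΔT = 5.35×20.8×(659−453) = 22900 J.
Q = 0 for an adiabatic process, so W = −ΔU = -22900 J.
Net over both steps: W = -22900 J, Q = 15500 J, ΔU = 38400 J.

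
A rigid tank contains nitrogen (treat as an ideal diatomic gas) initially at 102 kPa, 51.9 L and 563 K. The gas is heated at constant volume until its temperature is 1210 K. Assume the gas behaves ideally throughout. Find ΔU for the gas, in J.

n = P₁V₁/(RT₁) = 102×51.9/(8.314×563) = 1.13 mol.
Isochoric: V stays 51.9 L; P/T = const ⇒ T₂ = 1210 K, P₂ = 219 kPa.
For an ideal gas ΔU = nCvΔT with Cv = (5/2)R = 20.8 J/(mol·K).
ΔU = 1.13×20.8×(1210−563) = 15200 J.

15200 J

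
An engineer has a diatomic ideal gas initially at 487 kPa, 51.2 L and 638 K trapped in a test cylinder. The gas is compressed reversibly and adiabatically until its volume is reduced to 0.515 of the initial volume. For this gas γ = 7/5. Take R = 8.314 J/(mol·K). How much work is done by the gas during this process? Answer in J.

-19000 J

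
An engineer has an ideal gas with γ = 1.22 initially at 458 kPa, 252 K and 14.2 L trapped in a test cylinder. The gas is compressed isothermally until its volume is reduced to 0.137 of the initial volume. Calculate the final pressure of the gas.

Isothermal: T stays 252 K; PV = const ⇒ V₂ = 1.95 L, P₂ = 3340 kPa.

3340 kPa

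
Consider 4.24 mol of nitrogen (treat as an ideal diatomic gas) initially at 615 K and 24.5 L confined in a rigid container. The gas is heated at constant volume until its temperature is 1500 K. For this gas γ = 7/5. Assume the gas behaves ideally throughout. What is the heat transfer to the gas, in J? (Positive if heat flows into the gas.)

P₁ = nRT₁/V₁ = 4.24×8.314×615/24.5 = 885 kPa.
Isochoric: V stays 24.5 L; P/T = const ⇒ T₂ = 1500 K, P₂ = 2160 kPa.
W = 0 (no volume change).
ΔU = nCvΔT = 4.24×20.8×(1500−615) = 78000 J.
Q = ΔU = 78000 J.

78000 J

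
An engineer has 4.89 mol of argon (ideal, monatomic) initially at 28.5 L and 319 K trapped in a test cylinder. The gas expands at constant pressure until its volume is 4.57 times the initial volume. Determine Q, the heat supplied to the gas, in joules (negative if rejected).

116000 J

P₁ = nRT₁/V₁ = 4.89×8.314×319/28.5 = 455 kPa.
Isobaric: P stays 455 kPa; V/T = const ⇒ T₂ = 1460 K, V₂ = 130 L.
W = PΔV = 455×(130−28.5) kPa·L = 46300 J.
ΔU = nCvΔT = 4.89×12.5×(1460−319) = 69400 J.
Q = ΔU + W = nCpΔT = 116000 J.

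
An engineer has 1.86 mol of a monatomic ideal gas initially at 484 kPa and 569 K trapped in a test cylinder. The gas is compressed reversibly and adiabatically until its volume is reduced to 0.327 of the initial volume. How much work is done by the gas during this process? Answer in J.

V₁ = nRT₁/P₁ = 1.86×8.314×569/484 = 18.2 L.
Adiabatic: TV^(γ−1) = const ⇒ T₂ = 569×(3.06)^0.667 = 1200 K; PV^γ = const ⇒ P₂ = 3120 kPa.
ΔU = nCvΔT = 1.86×12.5×(1200−569) = 14600 J.
Q = 0 for an adiabatic process, so W = −ΔU = -14600 J.

-14600 J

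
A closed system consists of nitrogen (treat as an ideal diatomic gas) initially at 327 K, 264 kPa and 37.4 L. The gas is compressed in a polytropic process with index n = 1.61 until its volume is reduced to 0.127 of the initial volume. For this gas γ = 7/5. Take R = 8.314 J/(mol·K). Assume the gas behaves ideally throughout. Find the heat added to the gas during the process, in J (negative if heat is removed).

n = P₁V₁/(RT₁) = 264×37.4/(8.314×327) = 3.63 mol.
Polytropic n=1.61: T₂ = T₁(V₁/V₂)^(n−1) = 327×(7.87)^0.61 = 1150 K; P₂ = P₁(V₁/V₂)^n = 7320 kPa.
W = (P₁V₁−P₂V₂)/(n−1) = (264×37.4−7320×4.75)/0.61 = -40800 J.
ΔU = nCvΔT = 3.63×20.8×(1150−327) = 62200 J.
Q = ΔU + W = 21400 J.

21400 J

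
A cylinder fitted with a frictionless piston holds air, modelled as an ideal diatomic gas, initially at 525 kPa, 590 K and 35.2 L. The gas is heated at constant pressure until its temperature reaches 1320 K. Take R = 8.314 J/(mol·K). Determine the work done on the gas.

n = P₁V₁/(RT₁) = 525×35.2/(8.314×590) = 3.77 mol.
Isobaric: P stays 525 kPa; V/T = const ⇒ T₂ = 1320 K, V₂ = 78.8 L.
W = PΔV = 525×(78.8−35.2) kPa·L = 22900 J.
Work done on the gas = −W_by = -22900 J.

-22900 J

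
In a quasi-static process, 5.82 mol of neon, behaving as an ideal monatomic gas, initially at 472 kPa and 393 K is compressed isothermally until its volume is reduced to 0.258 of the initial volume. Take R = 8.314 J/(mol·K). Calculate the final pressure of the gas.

1830 kPa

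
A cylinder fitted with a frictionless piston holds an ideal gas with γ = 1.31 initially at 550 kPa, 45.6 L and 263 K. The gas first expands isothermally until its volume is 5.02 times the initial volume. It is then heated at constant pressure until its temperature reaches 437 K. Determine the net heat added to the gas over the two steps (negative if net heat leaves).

111000 J

n = P₁V₁/(RT₁) = 550×45.6/(8.314×263) = 11.5 mol.
Step 1 — Isothermal: T stays 263 K; PV = const ⇒ V₂ = 229 L, P₂ = 110 kPa.
ΔU = 0 (ideal gas, T constant).
W = nRT ln(V₂/V₁) = 11.5×8.314×263×ln(5.02) = 40500 J.
Q = ΔU + W = 40500 J.
State after step 1: P = 110 kPa, V = 229 L, T = 263 K.
Step 2 — Isobaric: P stays 110 kPa; V/T = const ⇒ T₂ = 437 K, V₂ = 380 L.
W = PΔV = 110×(380−229) kPa·L = 16600 J.
ΔU = nCvΔT = 11.5×26.8×(437−263) = 53500 J.
Q = ΔU + W = nCpΔT = 70100 J.
Net over both steps: W = 57100 J, Q = 111000 J, ΔU = 53500 J.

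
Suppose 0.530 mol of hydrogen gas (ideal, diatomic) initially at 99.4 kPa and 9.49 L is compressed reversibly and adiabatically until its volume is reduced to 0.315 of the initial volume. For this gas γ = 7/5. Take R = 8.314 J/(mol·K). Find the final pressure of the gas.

T₁ = P₁V₁/(nR) = 99.4×9.49/(0.530×8.314) = 214 K.
Adiabatic: TV^(γ−1) = const ⇒ T₂ = 214×(3.17)^0.400 = 340 K; PV^γ = const ⇒ P₂ = 501 kPa.

501 kPa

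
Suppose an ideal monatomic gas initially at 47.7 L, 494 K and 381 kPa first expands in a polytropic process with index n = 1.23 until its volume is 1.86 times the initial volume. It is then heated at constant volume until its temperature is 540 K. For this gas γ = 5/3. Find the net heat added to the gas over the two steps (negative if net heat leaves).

n = P₁V₁/(RT₁) = 381×47.7/(8.314×494) = 4.42 mol.
Step 1 — Polytropic n=1.23: T₂ = T₁(V₁/V₂)^(n−1) = 494×(0.538)^0.23 = 428 K; P₂ = P₁(V₁/V₂)^n = 178 kPa.
W = (P₁V₁−P₂V₂)/(n−1) = (381×47.7−178×88.7)/0.23 = 10500 J.
ΔU = nCvΔT = 4.42×12.5×(428−494) = -3630 J.
Q = ΔU + W = 6880 J.
State after step 1: P = 178 kPa, V = 88.7 L, T = 428 K.
Step 2 — Isochoric: V stays 88.7 L; P/T = const ⇒ T₂ = 540 K, P₂ = 224 kPa.
W = 0 (no volume change).
ΔU = nCvΔT = 4.42×12.5×(540−428) = 6160 J.
Q = ΔU = 6160 J.
Net over both steps: W = 10500 J, Q = 13000 J, ΔU = 2540 J.

13000 J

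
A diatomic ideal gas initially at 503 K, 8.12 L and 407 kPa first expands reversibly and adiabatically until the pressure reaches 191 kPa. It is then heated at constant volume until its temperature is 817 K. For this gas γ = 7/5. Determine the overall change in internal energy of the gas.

n = P₁V₁/(RT₁) = 407×8.12/(8.314×503) = 0.790 mol.
Step 1 — Adiabatic: T₂/T₁ = (P₂/P₁)^((γ−1)/γ) ⇒ T₂ = 503×(0.469)^0.286 = 405 K; V₂ = 13.9 L.
ΔU = nCvΔT = 0.790×20.8×(405−503) = -1610 J.
Q = 0 for an adiabatic process, so W = −ΔU = 1610 J.
State after step 1: P = 191 kPa, V = 13.9 L, T = 405 K.
Step 2 — Isochoric: V stays 13.9 L; P/T = const ⇒ T₂ = 817 K, P₂ = 385 kPa.
W = 0 (no volume change).
ΔU = nCvΔT = 0.790×20.8×(817−405) = 6760 J.
Q = ΔU = 6760 J.
Net over both steps: W = 1610 J, Q = 6760 J, ΔU = 5160 J.

5160 J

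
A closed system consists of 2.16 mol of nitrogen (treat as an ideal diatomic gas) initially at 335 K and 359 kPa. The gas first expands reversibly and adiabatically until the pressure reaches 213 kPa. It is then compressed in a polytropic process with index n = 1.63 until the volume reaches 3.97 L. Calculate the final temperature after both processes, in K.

V₁ = nRT₁/P₁ = 2.16×8.314×335/359 = 16.8 L.
Step 1 — Adiabatic: T₂/T₁ = (P₂/P₁)^((γ−1)/γ) ⇒ T₂ = 335×(0.593)^0.286 = 289 K; V₂ = 24.3 L.
ΔU = nCvΔT = 2.16×20.8×(289−335) = -2080 J.
Q = 0 for an adiabatic process, so W = −ΔU = 2080 J.
State after step 1: P = 213 kPa, V = 24.3 L, T = 289 K.
Step 2 — Polytropic n=1.63: T₂ = T₁(V₁/V₂)^(n−1) = 289×(6.13)^0.63 = 904 K; P₂ = P₁(V₁/V₂)^n = 4090 kPa.
W = (P₁V₁−P₂V₂)/(n−1) = (213×24.3−4090×3.97)/0.63 = -17600 J.
ΔU = nCvΔT = 2.16×20.8×(904−289) = 27600 J.
Q = ΔU + W = 10100 J.
Net over both steps: W = -15500 J, Q = 10100 J, ΔU = 25600 J.

904 K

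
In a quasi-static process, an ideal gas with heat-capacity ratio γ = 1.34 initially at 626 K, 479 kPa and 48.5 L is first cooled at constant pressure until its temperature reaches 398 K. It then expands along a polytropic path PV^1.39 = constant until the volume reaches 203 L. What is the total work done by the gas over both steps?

11300 J

n = P₁V₁/(RT₁) = 479×48.5/(8.314×626) = 4.46 mol.
Step 1 — Isobaric: P stays 479 kPa; V/T = const ⇒ T₂ = 398 K, V₂ = 30.8 L.
W = PΔV = 479×(30.8−48.5) kPa·L = -8460 J.
ΔU = nCvΔT = 4.46×24.5×(398−626) = -24900 J.
Q = ΔU + W = nCpΔT = -33300 J.
State after step 1: P = 479 kPa, V = 30.8 L, T = 398 K.
Step 2 — Polytropic n=1.39: T₂ = T₁(V₁/V₂)^(n−1) = 398×(0.152)^0.39 = 191 K; P₂ = P₁(V₁/V₂)^n = 34.9 kPa.
W = (P₁V₁−P₂V₂)/(n−1) = (479×30.8−34.9×203)/0.39 = 19700 J.
ΔU = nCvΔT = 4.46×24.5×(191−398) = -22600 J.
Q = ΔU + W = -2900 J.
Net over both steps: W = 11300 J, Q = -36200 J, ΔU = -47500 J.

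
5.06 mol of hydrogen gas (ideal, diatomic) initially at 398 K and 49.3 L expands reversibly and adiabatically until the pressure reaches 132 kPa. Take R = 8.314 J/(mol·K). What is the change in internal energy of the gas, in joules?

-9900 J

P₁ = nRT₁/V₁ = 5.06×8.314×398/49.3 = 340 kPa.
Adiabatic: T₂/T₁ = (P₂/P₁)^((γ−1)/γ) ⇒ T₂ = 398×(0.389)^0.286 = 304 K; V₂ = 96.8 L.
For an ideal gas ΔU = nCvΔT with Cv = (5/2)R = 20.8 J/(mol·K).
ΔU = 5.06×20.8×(304−398) = -9900 J.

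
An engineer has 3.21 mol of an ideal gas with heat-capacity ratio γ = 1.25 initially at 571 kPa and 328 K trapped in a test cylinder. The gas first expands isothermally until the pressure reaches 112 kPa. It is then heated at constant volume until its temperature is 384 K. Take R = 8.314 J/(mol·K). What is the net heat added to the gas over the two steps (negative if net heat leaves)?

20200 J

V₁ = nRT₁/P₁ = 3.21×8.314×328/571 = 15.3 L.
Step 1 — Isothermal: T stays 328 K; PV = const ⇒ V₂ = 78.2 L, P₂ = 112 kPa.
ΔU = 0 (ideal gas, T constant).
W = nRT ln(V₂/V₁) = 3.21×8.314×328×ln(5.10) = 14300 J.
Q = ΔU + W = 14300 J.
State after step 1: P = 112 kPa, V = 78.2 L, T = 328 K.
Step 2 — Isochoric: V stays 78.2 L; P/T = const ⇒ T₂ = 384 K, P₂ = 131 kPa.
W = 0 (no volume change).
ΔU = nCvΔT = 3.21×33.3×(384−328) = 5980 J.
Q = ΔU = 5980 J.
Net over both steps: W = 14300 J, Q = 20200 J, ΔU = 5980 J.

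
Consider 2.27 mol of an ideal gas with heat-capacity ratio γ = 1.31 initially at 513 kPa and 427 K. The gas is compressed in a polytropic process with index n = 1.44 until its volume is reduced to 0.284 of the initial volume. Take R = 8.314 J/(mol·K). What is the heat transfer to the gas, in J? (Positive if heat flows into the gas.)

V₁ = nRT₁/P₁ = 2.27×8.314×427/513 = 15.7 L.
Polytropic n=1.44: T₂ = T₁(V₁/V₂)^(n−1) = 427×(3.52)^0.44 = 743 K; P₂ = P₁(V₁/V₂)^n = 3140 kPa.
W = (P₁V₁−P₂V₂)/(n−1) = (513×15.7−3140×4.46)/0.44 = -13600 J.
ΔU = nCvΔT = 2.27×26.8×(743−427) = 19200 J.
Q = ΔU + W = 5680 J.

5680 J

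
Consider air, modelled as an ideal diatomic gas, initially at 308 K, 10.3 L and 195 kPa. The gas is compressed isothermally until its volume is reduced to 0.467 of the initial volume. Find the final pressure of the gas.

418 kPa

Isothermal: T stays 308 K; PV = const ⇒ V₂ = 4.81 L, P₂ = 418 kPa.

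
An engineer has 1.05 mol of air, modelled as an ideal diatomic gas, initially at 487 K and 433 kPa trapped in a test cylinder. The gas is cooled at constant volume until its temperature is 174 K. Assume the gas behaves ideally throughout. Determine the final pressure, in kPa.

155 kPa

V₁ = nRT₁/P₁ = 1.05×8.314×487/433 = 9.82 L.
Isochoric: V stays 9.82 L; P/T = const ⇒ T₂ = 174 K, P₂ = 155 kPa.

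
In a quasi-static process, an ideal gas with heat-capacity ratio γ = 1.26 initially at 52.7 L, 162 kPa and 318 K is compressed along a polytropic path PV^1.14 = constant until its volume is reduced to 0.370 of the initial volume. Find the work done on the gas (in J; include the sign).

9110 J

n = P₁V₁/(RT₁) = 162×52.7/(8.314×318) = 3.23 mol.
Polytropic n=1.14: T₂ = T₁(V₁/V₂)^(n−1) = 318×(2.70)^0.14 = 365 K; P₂ = P₁(V₁/V₂)^n = 503 kPa.
W = (P₁V₁−P₂V₂)/(n−1) = (162×52.7−503×19.5)/0.14 = -9110 J.
Work done on the gas = −W_by = 9110 J.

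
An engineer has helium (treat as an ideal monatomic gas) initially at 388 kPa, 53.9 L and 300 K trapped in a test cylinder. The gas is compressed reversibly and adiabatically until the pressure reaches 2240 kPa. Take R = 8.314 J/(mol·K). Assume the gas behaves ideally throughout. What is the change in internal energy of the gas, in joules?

n = P₁V₁/(RT₁) = 388×53.9/(8.314×300) = 8.38 mol.
Adiabatic: T₂/T₁ = (P₂/P₁)^((γ−1)/γ) ⇒ T₂ = 300×(5.77)^0.400 = 605 K; V₂ = 18.8 L.
For an ideal gas ΔU = nCvΔT with Cv = (3/2)R = 12.5 J/(mol·K).
ΔU = 8.38×12.5×(605−300) = 31900 J.

31900 J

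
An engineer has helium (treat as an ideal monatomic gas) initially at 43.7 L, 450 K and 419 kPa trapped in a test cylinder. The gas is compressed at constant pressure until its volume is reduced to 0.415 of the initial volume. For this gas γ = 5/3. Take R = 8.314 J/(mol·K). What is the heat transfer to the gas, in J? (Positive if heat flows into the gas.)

n = P₁V₁/(RT₁) = 419×43.7/(8.314×450) = 4.89 mol.
Isobaric: P stays 419 kPa; V/T = const ⇒ T₂ = 187 K, V₂ = 18.1 L.
W = PΔV = 419×(18.1−43.7) kPa·L = -10700 J.
ΔU = nCvΔT = 4.89×12.5×(187−450) = -16100 J.
Q = ΔU + W = nCpΔT = -26800 J.

-26800 J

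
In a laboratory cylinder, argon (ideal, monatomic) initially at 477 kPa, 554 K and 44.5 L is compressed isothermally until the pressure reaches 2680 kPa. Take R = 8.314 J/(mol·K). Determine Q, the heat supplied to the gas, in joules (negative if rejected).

-36600 J

n = P₁V₁/(RT₁) = 477×44.5/(8.314×554) = 4.61 mol.
Isothermal: T stays 554 K; PV = const ⇒ V₂ = 7.92 L, P₂ = 2680 kPa.
ΔU = 0 (ideal gas, T constant).
W = nRT ln(V₂/V₁) = 4.61×8.314×554×ln(0.178) = -36600 J.
Q = ΔU + W = -36600 J.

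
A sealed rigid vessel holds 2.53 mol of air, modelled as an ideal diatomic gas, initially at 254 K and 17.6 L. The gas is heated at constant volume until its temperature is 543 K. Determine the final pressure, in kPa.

P₁ = nRT₁/V₁ = 2.53×8.314×254/17.6 = 304 kPa.
Isochoric: V stays 17.6 L; P/T = const ⇒ T₂ = 543 K, P₂ = 649 kPa.

649 kPa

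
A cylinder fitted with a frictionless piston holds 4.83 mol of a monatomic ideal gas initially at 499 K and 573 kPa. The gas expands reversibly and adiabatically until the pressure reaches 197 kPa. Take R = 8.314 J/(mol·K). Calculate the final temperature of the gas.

326 K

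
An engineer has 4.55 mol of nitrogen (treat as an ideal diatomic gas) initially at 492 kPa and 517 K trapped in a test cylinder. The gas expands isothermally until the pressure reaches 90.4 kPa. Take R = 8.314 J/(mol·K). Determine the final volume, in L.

216 L

V₁ = nRT₁/P₁ = 4.55×8.314×517/492 = 39.8 L.
Isothermal: T stays 517 K; PV = const ⇒ V₂ = 216 L, P₂ = 90.4 kPa.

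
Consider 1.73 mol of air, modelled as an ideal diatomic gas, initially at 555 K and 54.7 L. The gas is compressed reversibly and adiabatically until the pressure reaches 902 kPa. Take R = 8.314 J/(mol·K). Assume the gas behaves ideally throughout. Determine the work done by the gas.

P₁ = nRT₁/V₁ = 1.73×8.314×555/54.7 = 146 kPa.
Adiabatic: T₂/T₁ = (P₂/P₁)^((γ−1)/γ) ⇒ T₂ = 555×(6.18)^0.286 = 934 K; V₂ = 14.9 L.
ΔU = nCvΔT = 1.73×20.8×(934−555) = 13600 J.
Q = 0 for an adiabatic process, so W = −ΔU = -13600 J.

-13600 J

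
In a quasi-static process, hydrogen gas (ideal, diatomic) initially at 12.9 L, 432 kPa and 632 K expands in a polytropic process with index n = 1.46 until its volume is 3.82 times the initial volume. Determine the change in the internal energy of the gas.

-6410 J

n = P₁V₁/(RT₁) = 432×12.9/(8.314×632) = 1.06 mol.
Polytropic n=1.46: T₂ = T₁(V₁/V₂)^(n−1) = 632×(0.262)^0.46 = 341 K; P₂ = P₁(V₁/V₂)^n = 61.0 kPa.
For an ideal gas ΔU = nCvΔT with Cv = (5/2)R = 20.8 J/(mol·K).
ΔU = 1.06×20.8×(341−632) = -6410 J.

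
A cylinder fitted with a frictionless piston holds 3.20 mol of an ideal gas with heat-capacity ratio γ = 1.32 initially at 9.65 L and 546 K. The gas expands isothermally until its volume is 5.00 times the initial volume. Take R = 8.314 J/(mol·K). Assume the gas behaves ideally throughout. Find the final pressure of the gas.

301 kPa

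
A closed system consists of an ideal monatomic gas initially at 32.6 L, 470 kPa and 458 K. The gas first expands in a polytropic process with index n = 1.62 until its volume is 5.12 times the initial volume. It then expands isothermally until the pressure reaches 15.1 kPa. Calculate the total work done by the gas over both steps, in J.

20100 J

n = P₁V₁/(RT₁) = 470×32.6/(8.314×458) = 4.02 mol.
Step 1 — Polytropic n=1.62: T₂ = T₁(V₁/V₂)^(n−1) = 458×(0.195)^0.62 = 166 K; P₂ = P₁(V₁/V₂)^n = 33.3 kPa.
W = (P₁V₁−P₂V₂)/(n−1) = (470×32.6−33.3×167)/0.62 = 15700 J.
ΔU = nCvΔT = 4.02×12.5×(166−458) = -14600 J.
Q = ΔU + W = 1100 J.
State after step 1: P = 33.3 kPa, V = 167 L, T = 166 K.
Step 2 — Isothermal: T stays 166 K; PV = const ⇒ V₂ = 369 L, P₂ = 15.1 kPa.
ΔU = 0 (ideal gas, T constant).
W = nRT ln(V₂/V₁) = 4.02×8.314×166×ln(2.21) = 4410 J.
Q = ΔU + W = 4410 J.
Net over both steps: W = 20100 J, Q = 5510 J, ΔU = -14600 J.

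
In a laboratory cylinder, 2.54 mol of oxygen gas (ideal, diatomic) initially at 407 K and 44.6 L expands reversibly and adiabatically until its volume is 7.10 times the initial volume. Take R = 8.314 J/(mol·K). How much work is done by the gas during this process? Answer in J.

11700 J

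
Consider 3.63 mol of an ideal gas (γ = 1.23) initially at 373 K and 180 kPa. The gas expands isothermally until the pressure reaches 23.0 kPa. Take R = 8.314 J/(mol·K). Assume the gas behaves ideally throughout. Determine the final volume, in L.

V₁ = nRT₁/P₁ = 3.63×8.314×373/180 = 62.5 L.
Isothermal: T stays 373 K; PV = const ⇒ V₂ = 489 L, P₂ = 23.0 kPa.

489 L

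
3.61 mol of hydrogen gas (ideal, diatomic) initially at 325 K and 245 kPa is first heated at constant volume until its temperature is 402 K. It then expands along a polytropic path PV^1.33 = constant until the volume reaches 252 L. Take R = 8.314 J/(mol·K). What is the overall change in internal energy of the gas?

V₁ = nRT₁/P₁ = 3.61×8.314×325/245 = 39.8 L.
Step 1 — Isochoric: V stays 39.8 L; P/T = const ⇒ T₂ = 402 K, P₂ = 303 kPa.
W = 0 (no volume change).
ΔU = nCvΔT = 3.61×20.8×(402−325) = 5780 J.
Q = ΔU = 5780 J.
State after step 1: P = 303 kPa, V = 39.8 L, T = 402 K.
Step 2 — Polytropic n=1.33: T₂ = T₁(V₁/V₂)^(n−1) = 402×(0.158)^0.33 = 219 K; P₂ = P₁(V₁/V₂)^n = 26.0 kPa.
W = (P₁V₁−P₂V₂)/(n−1) = (303×39.8−26.0×252)/0.33 = 16700 J.
ΔU = nCvΔT = 3.61×20.8×(219−402) = -13800 J.
Q = ΔU + W = 2920 J.
Net over both steps: W = 16700 J, Q = 8700 J, ΔU = -7980 J.

-7980 J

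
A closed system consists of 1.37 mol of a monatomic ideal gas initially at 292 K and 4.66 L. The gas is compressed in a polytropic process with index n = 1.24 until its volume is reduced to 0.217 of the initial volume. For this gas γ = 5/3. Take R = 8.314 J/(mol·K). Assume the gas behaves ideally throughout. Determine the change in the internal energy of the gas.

2210 J

P₁ = nRT₁/V₁ = 1.37×8.314×292/4.66 = 714 kPa.
Polytropic n=1.24: T₂ = T₁(V₁/V₂)^(n−1) = 292×(4.61)^0.24 = 421 K; P₂ = P₁(V₁/V₂)^n = 4750 kPa.
For an ideal gas ΔU = nCvΔT with Cv = (3/2)R = 12.5 J/(mol·K).
ΔU = 1.37×12.5×(421−292) = 2210 J.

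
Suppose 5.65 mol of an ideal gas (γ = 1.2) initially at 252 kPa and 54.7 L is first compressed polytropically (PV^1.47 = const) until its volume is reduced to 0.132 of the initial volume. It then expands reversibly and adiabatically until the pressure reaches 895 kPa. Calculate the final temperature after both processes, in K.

572 K

T₁ = P₁V₁/(nR) = 252×54.7/(5.65×8.314) = 293 K.
Step 1 — Polytropic n=1.47: T₂ = T₁(V₁/V₂)^(n−1) = 293×(7.58)^0.47 = 760 K; P₂ = P₁(V₁/V₂)^n = 4940 kPa.
W = (P₁V₁−P₂V₂)/(n−1) = (252×54.7−4940×7.22)/0.47 = -46600 J.
ΔU = nCvΔT = 5.65×41.6×(760−293) = 110000 J.
Q = ΔU + W = 63000 J.
State after step 1: P = 4940 kPa, V = 7.22 L, T = 760 K.
Step 2 — Adiabatic: T₂/T₁ = (P₂/P₁)^((γ−1)/γ) ⇒ T₂ = 760×(0.181)^0.167 = 572 K; V₂ = 30.0 L.
ΔU = nCvΔT = 5.65×41.6×(572−760) = -44300 J.
Q = 0 for an adiabatic process, so W = −ΔU = 44300 J.
Net over both steps: W = -2380 J, Q = 63000 J, ΔU = 65300 J.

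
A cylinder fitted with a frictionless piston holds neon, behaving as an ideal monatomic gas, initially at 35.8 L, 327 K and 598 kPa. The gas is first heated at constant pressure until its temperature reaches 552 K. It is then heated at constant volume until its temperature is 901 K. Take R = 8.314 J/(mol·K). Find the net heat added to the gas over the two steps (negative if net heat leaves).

71100 J

n = P₁V₁/(RT₁) = 598×35.8/(8.314×327) = 7.87 mol.
Step 1 — Isobaric: P stays 598 kPa; V/T = const ⇒ T₂ = 552 K, V₂ = 60.4 L.
W = PΔV = 598×(60.4−35.8) kPa·L = 14700 J.
ΔU = nCvΔT = 7.87×12.5×(552−327) = 22100 J.
Q = ΔU + W = nCpΔT = 36800 J.
State after step 1: P = 598 kPa, V = 60.4 L, T = 552 K.
Step 2 — Isochoric: V stays 60.4 L; P/T = const ⇒ T₂ = 901 K, P₂ = 976 kPa.
W = 0 (no volume change).
ΔU = nCvΔT = 7.87×12.5×(901−552) = 34300 J.
Q = ΔU = 34300 J.
Net over both steps: W = 14700 J, Q = 71100 J, ΔU = 56400 J.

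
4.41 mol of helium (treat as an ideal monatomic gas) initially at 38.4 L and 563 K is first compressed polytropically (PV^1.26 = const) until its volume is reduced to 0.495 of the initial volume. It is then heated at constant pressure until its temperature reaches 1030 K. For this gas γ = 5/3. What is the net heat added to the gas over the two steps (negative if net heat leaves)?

22700 J

P₁ = nRT₁/V₁ = 4.41×8.314×563/38.4 = 538 kPa.
Step 1 — Polytropic n=1.26: T₂ = T₁(V₁/V₂)^(n−1) = 563×(2.02)^0.26 = 676 K; P₂ = P₁(V₁/V₂)^n = 1300 kPa.
W = (P₁V₁−P₂V₂)/(n−1) = (538×38.4−1300×19.0)/0.26 = -15900 J.
ΔU = nCvΔT = 4.41×12.5×(676−563) = 6210 J.
Q = ΔU + W = -9720 J.
State after step 1: P = 1300 kPa, V = 19.0 L, T = 676 K.
Step 2 — Isobaric: P stays 1300 kPa; V/T = const ⇒ T₂ = 1030 K, V₂ = 29.0 L.
W = PΔV = 1300×(29.0−19.0) kPa·L = 13000 J.
ΔU = nCvΔT = 4.41×12.5×(1030−676) = 19500 J.
Q = ΔU + W = nCpΔT = 32500 J.
Net over both steps: W = -2950 J, Q = 22700 J, ΔU = 25700 J.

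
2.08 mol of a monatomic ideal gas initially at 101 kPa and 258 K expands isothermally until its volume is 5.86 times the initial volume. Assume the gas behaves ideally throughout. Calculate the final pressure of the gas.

17.2 kPa

V₁ = nRT₁/P₁ = 2.08×8.314×258/101 = 44.2 L.
Isothermal: T stays 258 K; PV = const ⇒ V₂ = 259 L, P₂ = 17.2 kPa.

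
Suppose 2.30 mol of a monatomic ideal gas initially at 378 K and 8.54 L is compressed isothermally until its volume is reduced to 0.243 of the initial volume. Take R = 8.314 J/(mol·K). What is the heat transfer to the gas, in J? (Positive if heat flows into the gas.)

-10200 J

P₁ = nRT₁/V₁ = 2.30×8.314×378/8.54 = 846 kPa.
Isothermal: T stays 378 K; PV = const ⇒ V₂ = 2.08 L, P₂ = 3480 kPa.
ΔU = 0 (ideal gas, T constant).
W = nRT ln(V₂/V₁) = 2.30×8.314×378×ln(0.243) = -10200 J.
Q = ΔU + W = -10200 J.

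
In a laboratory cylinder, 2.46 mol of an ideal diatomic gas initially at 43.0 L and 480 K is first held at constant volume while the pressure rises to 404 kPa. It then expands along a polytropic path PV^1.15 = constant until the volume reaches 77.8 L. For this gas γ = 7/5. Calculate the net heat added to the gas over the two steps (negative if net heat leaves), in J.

P₁ = nRT₁/V₁ = 2.46×8.314×480/43.0 = 228 kPa.
Step 1 — Isochoric: V stays 43.0 L; P/T = const ⇒ T₂ = 849 K, P₂ = 404 kPa.
W = 0 (no volume change).
ΔU = nCvΔT = 2.46×20.8×(849−480) = 18900 J.
Q = ΔU = 18900 J.
State after step 1: P = 404 kPa, V = 43.0 L, T = 849 K.
Step 2 — Polytropic n=1.15: T₂ = T₁(V₁/V₂)^(n−1) = 849×(0.553)^0.15 = 777 K; P₂ = P₁(V₁/V₂)^n = 204 kPa.
W = (P₁V₁−P₂V₂)/(n−1) = (404×43.0−204×77.8)/0.15 = 9860 J.
ΔU = nCvΔT = 2.46×20.8×(777−849) = -3700 J.
Q = ΔU + W = 6160 J.
Net over both steps: W = 9860 J, Q = 25000 J, ΔU = 15200 J.

25000 J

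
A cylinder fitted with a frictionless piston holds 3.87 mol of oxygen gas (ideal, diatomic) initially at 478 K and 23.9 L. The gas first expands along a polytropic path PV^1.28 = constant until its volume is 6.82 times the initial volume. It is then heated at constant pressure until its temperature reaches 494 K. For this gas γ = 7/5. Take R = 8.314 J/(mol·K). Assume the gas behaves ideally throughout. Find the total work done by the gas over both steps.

29800 J

P₁ = nRT₁/V₁ = 3.87×8.314×478/23.9 = 644 kPa.
Step 1 — Polytropic n=1.28: T₂ = T₁(V₁/V₂)^(n−1) = 478×(0.147)^0.28 = 279 K; P₂ = P₁(V₁/V₂)^n = 55.1 kPa.
W = (P₁V₁−P₂V₂)/(n−1) = (644×23.9−55.1×163)/0.28 = 22800 J.
ΔU = nCvΔT = 3.87×20.8×(279−478) = -16000 J.
Q = ΔU + W = 6850 J.
State after step 1: P = 55.1 kPa, V = 163 L, T = 279 K.
Step 2 — Isobaric: P stays 55.1 kPa; V/T = const ⇒ T₂ = 494 K, V₂ = 288 L.
W = PΔV = 55.1×(288−163) kPa·L = 6910 J.
ΔU = nCvΔT = 3.87×20.8×(494−279) = 17300 J.
Q = ΔU + W = nCpΔT = 24200 J.
Net over both steps: W = 29800 J, Q = 31000 J, ΔU = 1290 J.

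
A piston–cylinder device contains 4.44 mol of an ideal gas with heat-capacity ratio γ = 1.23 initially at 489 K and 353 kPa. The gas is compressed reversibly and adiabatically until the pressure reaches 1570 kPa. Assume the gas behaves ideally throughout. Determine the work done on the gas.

V₁ = nRT₁/P₁ = 4.44×8.314×489/353 = 51.1 L.
Adiabatic: T₂/T₁ = (P₂/P₁)^((γ−1)/γ) ⇒ T₂ = 489×(4.45)^0.187 = 646 K; V₂ = 15.2 L.
ΔU = nCvΔT = 4.44×36.1×(646−489) = 25300 J.
Q = 0 for an adiabatic process, so W = −ΔU = -25300 J.
Work done on the gas = −W_by = 25300 J.

25300 J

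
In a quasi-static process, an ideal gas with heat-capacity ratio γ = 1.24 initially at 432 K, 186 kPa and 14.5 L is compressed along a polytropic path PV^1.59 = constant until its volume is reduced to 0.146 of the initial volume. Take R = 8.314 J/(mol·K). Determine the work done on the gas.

n = P₁V₁/(RT₁) = 186×14.5/(8.314×432) = 0.751 mol.
Polytropic n=1.59: T₂ = T₁(V₁/V₂)^(n−1) = 432×(6.85)^0.59 = 1340 K; P₂ = P₁(V₁/V₂)^n = 3960 kPa.
W = (P₁V₁−P₂V₂)/(n−1) = (186×14.5−3960×2.12)/0.59 = -9650 J.
Work done on the gas = −W_by = 9650 J.

9650 J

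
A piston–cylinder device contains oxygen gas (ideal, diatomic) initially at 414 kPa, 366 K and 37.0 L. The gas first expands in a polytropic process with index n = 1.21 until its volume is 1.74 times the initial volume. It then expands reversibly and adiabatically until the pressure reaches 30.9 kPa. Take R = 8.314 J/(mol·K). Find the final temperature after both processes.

n = P₁V₁/(RT₁) = 414×37.0/(8.314×366) = 5.03 mol.
Step 1 — Polytropic n=1.21: T₂ = T₁(V₁/V₂)^(n−1) = 366×(0.575)^0.21 = 326 K; P₂ = P₁(V₁/V₂)^n = 212 kPa.
W = (P₁V₁−P₂V₂)/(n−1) = (414×37.0−212×64.4)/0.21 = 8010 J.
ΔU = nCvΔT = 5.03×20.8×(326−366) = -4210 J.
Q = ΔU + W = 3800 J.
State after step 1: P = 212 kPa, V = 64.4 L, T = 326 K.
Step 2 — Adiabatic: T₂/T₁ = (P₂/P₁)^((γ−1)/γ) ⇒ T₂ = 326×(0.146)^0.286 = 188 K; V₂ = 255 L.
ΔU = nCvΔT = 5.03×20.8×(188−326) = -14400 J.
Q = 0 for an adiabatic process, so W = −ΔU = 14400 J.
Net over both steps: W = 22400 J, Q = 3800 J, ΔU = -18600 J.

188 K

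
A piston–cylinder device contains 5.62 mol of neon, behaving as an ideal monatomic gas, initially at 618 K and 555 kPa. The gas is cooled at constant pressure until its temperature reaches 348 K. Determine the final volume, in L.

V₁ = nRT₁/P₁ = 5.62×8.314×618/555 = 52.0 L.
Isobaric: P stays 555 kPa; V/T = const ⇒ T₂ = 348 K, V₂ = 29.3 L.

29.3 L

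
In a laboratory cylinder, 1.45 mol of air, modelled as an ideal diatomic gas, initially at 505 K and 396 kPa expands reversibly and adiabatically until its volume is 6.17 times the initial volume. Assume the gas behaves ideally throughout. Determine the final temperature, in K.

244 K

V₁ = nRT₁/P₁ = 1.45×8.314×505/396 = 15.4 L.
Adiabatic: TV^(γ−1) = const ⇒ T₂ = 505×(0.162)^0.400 = 244 K; PV^γ = const ⇒ P₂ = 31.0 kPa.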